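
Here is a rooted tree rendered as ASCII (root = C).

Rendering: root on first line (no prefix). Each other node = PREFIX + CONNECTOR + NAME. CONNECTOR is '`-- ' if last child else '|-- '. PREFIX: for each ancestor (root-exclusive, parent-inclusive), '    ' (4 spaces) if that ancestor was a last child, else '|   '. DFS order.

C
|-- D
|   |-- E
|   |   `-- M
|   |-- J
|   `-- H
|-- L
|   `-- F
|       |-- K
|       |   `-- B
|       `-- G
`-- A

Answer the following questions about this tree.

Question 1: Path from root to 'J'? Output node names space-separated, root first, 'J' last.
Walk down from root: C -> D -> J

Answer: C D J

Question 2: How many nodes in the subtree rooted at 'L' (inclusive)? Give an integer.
Answer: 5

Derivation:
Subtree rooted at L contains: B, F, G, K, L
Count = 5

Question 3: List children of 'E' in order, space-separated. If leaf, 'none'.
Answer: M

Derivation:
Node E's children (from adjacency): M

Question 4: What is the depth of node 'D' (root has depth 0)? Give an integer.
Answer: 1

Derivation:
Path from root to D: C -> D
Depth = number of edges = 1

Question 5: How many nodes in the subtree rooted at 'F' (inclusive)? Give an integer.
Answer: 4

Derivation:
Subtree rooted at F contains: B, F, G, K
Count = 4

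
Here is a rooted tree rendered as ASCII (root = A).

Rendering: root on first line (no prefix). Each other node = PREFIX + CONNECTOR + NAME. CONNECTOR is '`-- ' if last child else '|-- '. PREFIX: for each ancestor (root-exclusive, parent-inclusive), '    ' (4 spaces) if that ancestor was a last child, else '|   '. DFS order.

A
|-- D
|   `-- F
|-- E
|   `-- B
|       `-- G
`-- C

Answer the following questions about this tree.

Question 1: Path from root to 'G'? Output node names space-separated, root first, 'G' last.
Answer: A E B G

Derivation:
Walk down from root: A -> E -> B -> G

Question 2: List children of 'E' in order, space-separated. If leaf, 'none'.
Node E's children (from adjacency): B

Answer: B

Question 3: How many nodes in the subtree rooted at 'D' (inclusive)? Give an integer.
Answer: 2

Derivation:
Subtree rooted at D contains: D, F
Count = 2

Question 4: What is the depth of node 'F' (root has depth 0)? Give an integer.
Path from root to F: A -> D -> F
Depth = number of edges = 2

Answer: 2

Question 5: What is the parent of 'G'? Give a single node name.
Scan adjacency: G appears as child of B

Answer: B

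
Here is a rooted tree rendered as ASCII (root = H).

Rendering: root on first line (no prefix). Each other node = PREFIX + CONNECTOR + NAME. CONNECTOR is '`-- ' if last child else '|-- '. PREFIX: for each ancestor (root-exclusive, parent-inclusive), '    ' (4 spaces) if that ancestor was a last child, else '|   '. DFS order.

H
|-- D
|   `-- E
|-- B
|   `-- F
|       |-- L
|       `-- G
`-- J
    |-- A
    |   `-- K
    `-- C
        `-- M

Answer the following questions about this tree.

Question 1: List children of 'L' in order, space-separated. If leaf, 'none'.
Answer: none

Derivation:
Node L's children (from adjacency): (leaf)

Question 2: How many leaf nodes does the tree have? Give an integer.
Leaves (nodes with no children): E, G, K, L, M

Answer: 5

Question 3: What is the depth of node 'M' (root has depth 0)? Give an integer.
Path from root to M: H -> J -> C -> M
Depth = number of edges = 3

Answer: 3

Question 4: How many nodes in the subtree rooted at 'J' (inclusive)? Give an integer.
Subtree rooted at J contains: A, C, J, K, M
Count = 5

Answer: 5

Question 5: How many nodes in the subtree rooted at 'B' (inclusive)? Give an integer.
Subtree rooted at B contains: B, F, G, L
Count = 4

Answer: 4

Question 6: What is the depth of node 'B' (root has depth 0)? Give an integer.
Answer: 1

Derivation:
Path from root to B: H -> B
Depth = number of edges = 1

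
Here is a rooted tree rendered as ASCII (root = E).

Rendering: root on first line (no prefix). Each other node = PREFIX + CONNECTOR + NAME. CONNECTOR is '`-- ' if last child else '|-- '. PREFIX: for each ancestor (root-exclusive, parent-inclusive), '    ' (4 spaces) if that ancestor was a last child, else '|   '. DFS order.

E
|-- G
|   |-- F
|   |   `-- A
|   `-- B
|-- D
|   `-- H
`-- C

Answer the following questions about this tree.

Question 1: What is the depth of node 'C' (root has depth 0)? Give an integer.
Answer: 1

Derivation:
Path from root to C: E -> C
Depth = number of edges = 1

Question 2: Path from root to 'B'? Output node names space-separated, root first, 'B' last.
Answer: E G B

Derivation:
Walk down from root: E -> G -> B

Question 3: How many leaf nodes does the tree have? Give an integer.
Leaves (nodes with no children): A, B, C, H

Answer: 4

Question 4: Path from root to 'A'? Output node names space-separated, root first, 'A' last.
Answer: E G F A

Derivation:
Walk down from root: E -> G -> F -> A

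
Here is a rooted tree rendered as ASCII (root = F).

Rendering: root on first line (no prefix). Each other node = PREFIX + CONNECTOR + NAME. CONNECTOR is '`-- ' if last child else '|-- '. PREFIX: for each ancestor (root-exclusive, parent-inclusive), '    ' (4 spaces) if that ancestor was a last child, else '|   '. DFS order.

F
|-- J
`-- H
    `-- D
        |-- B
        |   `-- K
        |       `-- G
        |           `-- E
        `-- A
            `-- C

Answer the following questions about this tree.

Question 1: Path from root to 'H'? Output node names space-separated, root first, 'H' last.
Walk down from root: F -> H

Answer: F H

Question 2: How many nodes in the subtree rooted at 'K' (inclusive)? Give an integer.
Subtree rooted at K contains: E, G, K
Count = 3

Answer: 3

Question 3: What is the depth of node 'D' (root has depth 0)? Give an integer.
Path from root to D: F -> H -> D
Depth = number of edges = 2

Answer: 2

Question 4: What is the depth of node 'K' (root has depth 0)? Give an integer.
Answer: 4

Derivation:
Path from root to K: F -> H -> D -> B -> K
Depth = number of edges = 4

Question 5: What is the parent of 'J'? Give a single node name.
Scan adjacency: J appears as child of F

Answer: F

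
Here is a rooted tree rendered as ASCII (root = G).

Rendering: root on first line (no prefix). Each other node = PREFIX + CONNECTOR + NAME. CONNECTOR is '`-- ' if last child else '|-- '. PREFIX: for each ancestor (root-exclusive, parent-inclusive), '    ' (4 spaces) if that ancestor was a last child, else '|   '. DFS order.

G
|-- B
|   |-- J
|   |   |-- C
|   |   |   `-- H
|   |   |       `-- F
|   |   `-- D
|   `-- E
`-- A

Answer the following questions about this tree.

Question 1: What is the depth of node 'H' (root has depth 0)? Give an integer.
Path from root to H: G -> B -> J -> C -> H
Depth = number of edges = 4

Answer: 4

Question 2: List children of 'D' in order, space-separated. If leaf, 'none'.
Node D's children (from adjacency): (leaf)

Answer: none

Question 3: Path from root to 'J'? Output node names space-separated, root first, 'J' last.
Walk down from root: G -> B -> J

Answer: G B J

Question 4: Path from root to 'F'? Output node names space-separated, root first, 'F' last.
Answer: G B J C H F

Derivation:
Walk down from root: G -> B -> J -> C -> H -> F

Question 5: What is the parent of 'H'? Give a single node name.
Scan adjacency: H appears as child of C

Answer: C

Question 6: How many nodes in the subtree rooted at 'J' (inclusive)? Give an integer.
Subtree rooted at J contains: C, D, F, H, J
Count = 5

Answer: 5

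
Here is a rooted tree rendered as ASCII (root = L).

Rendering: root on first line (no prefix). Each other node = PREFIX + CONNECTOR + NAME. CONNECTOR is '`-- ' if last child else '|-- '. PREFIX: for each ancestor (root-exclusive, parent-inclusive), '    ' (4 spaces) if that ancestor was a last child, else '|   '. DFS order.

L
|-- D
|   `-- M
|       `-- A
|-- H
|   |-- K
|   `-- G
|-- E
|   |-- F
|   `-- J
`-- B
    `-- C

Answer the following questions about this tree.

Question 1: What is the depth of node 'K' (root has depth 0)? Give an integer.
Path from root to K: L -> H -> K
Depth = number of edges = 2

Answer: 2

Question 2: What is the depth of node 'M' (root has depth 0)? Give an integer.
Path from root to M: L -> D -> M
Depth = number of edges = 2

Answer: 2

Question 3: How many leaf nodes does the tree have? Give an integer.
Leaves (nodes with no children): A, C, F, G, J, K

Answer: 6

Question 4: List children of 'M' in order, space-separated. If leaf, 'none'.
Answer: A

Derivation:
Node M's children (from adjacency): A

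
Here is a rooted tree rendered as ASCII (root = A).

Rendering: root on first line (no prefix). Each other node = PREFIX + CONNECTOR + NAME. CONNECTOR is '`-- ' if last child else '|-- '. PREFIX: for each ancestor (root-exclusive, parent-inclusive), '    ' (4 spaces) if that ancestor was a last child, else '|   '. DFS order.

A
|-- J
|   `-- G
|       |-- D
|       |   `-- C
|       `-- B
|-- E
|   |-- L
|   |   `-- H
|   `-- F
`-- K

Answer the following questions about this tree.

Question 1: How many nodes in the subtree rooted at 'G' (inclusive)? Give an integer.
Subtree rooted at G contains: B, C, D, G
Count = 4

Answer: 4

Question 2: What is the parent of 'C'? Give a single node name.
Scan adjacency: C appears as child of D

Answer: D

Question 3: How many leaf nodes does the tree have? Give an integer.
Answer: 5

Derivation:
Leaves (nodes with no children): B, C, F, H, K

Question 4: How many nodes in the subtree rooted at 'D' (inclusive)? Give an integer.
Subtree rooted at D contains: C, D
Count = 2

Answer: 2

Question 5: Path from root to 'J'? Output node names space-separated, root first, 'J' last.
Answer: A J

Derivation:
Walk down from root: A -> J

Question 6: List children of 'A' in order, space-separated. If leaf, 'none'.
Node A's children (from adjacency): J, E, K

Answer: J E K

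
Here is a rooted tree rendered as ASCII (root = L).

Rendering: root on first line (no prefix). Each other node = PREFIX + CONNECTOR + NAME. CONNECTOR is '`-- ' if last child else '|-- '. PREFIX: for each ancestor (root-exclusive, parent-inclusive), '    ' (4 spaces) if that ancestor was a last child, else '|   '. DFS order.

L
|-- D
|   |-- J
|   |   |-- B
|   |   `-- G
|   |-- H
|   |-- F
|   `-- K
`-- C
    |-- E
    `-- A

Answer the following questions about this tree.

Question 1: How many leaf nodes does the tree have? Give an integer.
Leaves (nodes with no children): A, B, E, F, G, H, K

Answer: 7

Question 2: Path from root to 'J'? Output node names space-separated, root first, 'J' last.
Walk down from root: L -> D -> J

Answer: L D J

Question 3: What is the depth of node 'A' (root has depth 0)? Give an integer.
Answer: 2

Derivation:
Path from root to A: L -> C -> A
Depth = number of edges = 2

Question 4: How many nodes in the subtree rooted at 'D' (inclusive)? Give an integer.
Subtree rooted at D contains: B, D, F, G, H, J, K
Count = 7

Answer: 7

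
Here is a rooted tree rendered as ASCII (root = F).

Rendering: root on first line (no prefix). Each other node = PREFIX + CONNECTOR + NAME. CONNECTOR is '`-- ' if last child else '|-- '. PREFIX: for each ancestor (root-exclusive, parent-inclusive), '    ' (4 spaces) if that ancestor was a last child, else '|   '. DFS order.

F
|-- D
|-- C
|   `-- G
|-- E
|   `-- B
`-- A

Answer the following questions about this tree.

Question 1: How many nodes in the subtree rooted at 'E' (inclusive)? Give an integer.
Subtree rooted at E contains: B, E
Count = 2

Answer: 2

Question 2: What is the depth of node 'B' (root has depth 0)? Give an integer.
Path from root to B: F -> E -> B
Depth = number of edges = 2

Answer: 2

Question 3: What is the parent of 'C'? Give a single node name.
Answer: F

Derivation:
Scan adjacency: C appears as child of F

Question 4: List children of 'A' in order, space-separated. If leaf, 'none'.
Node A's children (from adjacency): (leaf)

Answer: none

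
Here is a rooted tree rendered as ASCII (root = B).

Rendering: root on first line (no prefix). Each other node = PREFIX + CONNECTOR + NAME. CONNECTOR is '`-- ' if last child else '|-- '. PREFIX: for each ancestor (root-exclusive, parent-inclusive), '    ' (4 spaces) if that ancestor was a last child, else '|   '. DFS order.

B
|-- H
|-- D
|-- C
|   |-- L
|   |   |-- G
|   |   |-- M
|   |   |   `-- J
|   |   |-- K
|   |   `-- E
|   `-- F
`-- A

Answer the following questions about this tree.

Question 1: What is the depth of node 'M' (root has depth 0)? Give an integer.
Answer: 3

Derivation:
Path from root to M: B -> C -> L -> M
Depth = number of edges = 3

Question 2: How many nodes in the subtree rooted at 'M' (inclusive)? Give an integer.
Subtree rooted at M contains: J, M
Count = 2

Answer: 2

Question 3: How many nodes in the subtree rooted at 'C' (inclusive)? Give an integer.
Subtree rooted at C contains: C, E, F, G, J, K, L, M
Count = 8

Answer: 8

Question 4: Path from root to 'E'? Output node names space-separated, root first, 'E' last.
Walk down from root: B -> C -> L -> E

Answer: B C L E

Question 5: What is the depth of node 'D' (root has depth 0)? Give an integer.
Answer: 1

Derivation:
Path from root to D: B -> D
Depth = number of edges = 1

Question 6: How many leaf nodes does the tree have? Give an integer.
Leaves (nodes with no children): A, D, E, F, G, H, J, K

Answer: 8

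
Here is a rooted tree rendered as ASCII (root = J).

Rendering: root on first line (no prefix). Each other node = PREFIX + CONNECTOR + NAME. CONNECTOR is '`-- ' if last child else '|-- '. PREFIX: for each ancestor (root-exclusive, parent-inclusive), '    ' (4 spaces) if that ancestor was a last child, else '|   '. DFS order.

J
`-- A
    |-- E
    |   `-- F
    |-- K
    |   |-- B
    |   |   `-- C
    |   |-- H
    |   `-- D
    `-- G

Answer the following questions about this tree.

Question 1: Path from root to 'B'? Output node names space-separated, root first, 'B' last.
Answer: J A K B

Derivation:
Walk down from root: J -> A -> K -> B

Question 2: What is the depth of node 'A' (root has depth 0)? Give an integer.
Path from root to A: J -> A
Depth = number of edges = 1

Answer: 1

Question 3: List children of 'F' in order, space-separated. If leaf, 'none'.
Node F's children (from adjacency): (leaf)

Answer: none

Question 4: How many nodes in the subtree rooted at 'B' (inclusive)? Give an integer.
Subtree rooted at B contains: B, C
Count = 2

Answer: 2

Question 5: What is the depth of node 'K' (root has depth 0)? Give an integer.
Path from root to K: J -> A -> K
Depth = number of edges = 2

Answer: 2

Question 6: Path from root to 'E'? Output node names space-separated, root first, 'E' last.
Walk down from root: J -> A -> E

Answer: J A E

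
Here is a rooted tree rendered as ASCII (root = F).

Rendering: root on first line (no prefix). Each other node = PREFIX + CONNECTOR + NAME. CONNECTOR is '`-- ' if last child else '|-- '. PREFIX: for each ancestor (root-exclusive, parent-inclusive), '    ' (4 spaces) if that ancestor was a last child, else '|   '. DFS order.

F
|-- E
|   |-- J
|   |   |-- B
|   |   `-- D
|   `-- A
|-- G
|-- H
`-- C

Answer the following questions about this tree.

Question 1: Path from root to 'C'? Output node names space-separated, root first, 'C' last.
Answer: F C

Derivation:
Walk down from root: F -> C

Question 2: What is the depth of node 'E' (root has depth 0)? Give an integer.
Answer: 1

Derivation:
Path from root to E: F -> E
Depth = number of edges = 1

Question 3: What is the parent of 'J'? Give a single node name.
Scan adjacency: J appears as child of E

Answer: E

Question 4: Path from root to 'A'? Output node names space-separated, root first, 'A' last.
Answer: F E A

Derivation:
Walk down from root: F -> E -> A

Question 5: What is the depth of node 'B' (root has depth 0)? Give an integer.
Path from root to B: F -> E -> J -> B
Depth = number of edges = 3

Answer: 3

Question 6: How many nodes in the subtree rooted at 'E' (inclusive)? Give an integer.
Subtree rooted at E contains: A, B, D, E, J
Count = 5

Answer: 5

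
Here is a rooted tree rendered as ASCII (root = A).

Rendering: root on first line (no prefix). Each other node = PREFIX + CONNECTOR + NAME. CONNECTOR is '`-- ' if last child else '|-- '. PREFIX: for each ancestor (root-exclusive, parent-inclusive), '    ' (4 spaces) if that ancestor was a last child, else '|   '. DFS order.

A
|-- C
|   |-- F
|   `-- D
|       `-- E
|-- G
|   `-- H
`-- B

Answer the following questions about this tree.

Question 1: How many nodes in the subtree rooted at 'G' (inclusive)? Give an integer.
Subtree rooted at G contains: G, H
Count = 2

Answer: 2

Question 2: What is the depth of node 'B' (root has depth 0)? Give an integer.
Path from root to B: A -> B
Depth = number of edges = 1

Answer: 1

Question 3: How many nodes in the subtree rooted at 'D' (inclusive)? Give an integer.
Subtree rooted at D contains: D, E
Count = 2

Answer: 2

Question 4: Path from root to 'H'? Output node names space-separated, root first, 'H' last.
Walk down from root: A -> G -> H

Answer: A G H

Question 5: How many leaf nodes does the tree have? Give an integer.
Answer: 4

Derivation:
Leaves (nodes with no children): B, E, F, H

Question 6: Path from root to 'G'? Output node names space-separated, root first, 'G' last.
Answer: A G

Derivation:
Walk down from root: A -> G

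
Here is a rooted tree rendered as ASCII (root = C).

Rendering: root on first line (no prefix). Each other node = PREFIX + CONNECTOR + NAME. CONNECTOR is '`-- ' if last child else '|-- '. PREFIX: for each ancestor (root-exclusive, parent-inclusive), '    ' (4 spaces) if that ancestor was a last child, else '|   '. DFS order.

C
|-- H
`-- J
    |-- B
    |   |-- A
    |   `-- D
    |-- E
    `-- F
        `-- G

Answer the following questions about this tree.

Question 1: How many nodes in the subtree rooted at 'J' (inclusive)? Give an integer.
Answer: 7

Derivation:
Subtree rooted at J contains: A, B, D, E, F, G, J
Count = 7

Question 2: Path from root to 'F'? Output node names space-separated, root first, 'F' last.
Answer: C J F

Derivation:
Walk down from root: C -> J -> F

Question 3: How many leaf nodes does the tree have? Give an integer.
Answer: 5

Derivation:
Leaves (nodes with no children): A, D, E, G, H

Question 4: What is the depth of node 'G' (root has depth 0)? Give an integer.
Path from root to G: C -> J -> F -> G
Depth = number of edges = 3

Answer: 3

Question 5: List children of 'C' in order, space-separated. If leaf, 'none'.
Answer: H J

Derivation:
Node C's children (from adjacency): H, J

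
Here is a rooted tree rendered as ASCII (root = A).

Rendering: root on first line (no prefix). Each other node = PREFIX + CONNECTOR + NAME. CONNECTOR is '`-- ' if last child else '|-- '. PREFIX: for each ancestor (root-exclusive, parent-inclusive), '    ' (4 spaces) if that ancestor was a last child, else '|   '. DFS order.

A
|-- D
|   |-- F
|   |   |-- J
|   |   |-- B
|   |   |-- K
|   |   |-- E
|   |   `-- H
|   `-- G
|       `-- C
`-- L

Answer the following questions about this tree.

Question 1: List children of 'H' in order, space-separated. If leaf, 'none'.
Node H's children (from adjacency): (leaf)

Answer: none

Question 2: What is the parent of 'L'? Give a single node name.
Scan adjacency: L appears as child of A

Answer: A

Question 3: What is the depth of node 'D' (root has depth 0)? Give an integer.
Answer: 1

Derivation:
Path from root to D: A -> D
Depth = number of edges = 1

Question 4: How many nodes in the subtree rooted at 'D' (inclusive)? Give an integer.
Answer: 9

Derivation:
Subtree rooted at D contains: B, C, D, E, F, G, H, J, K
Count = 9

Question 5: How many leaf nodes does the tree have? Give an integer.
Answer: 7

Derivation:
Leaves (nodes with no children): B, C, E, H, J, K, L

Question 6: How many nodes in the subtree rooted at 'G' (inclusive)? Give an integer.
Answer: 2

Derivation:
Subtree rooted at G contains: C, G
Count = 2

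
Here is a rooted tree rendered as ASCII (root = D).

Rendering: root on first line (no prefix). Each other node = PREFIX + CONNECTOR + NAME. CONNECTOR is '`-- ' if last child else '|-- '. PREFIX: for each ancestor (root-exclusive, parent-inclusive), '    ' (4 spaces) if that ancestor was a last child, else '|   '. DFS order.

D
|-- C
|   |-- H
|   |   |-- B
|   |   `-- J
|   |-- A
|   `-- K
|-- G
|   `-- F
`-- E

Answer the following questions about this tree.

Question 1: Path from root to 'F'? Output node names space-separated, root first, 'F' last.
Walk down from root: D -> G -> F

Answer: D G F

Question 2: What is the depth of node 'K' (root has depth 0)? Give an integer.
Path from root to K: D -> C -> K
Depth = number of edges = 2

Answer: 2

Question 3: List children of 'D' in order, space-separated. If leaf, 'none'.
Answer: C G E

Derivation:
Node D's children (from adjacency): C, G, E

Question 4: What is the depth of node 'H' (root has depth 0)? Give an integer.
Path from root to H: D -> C -> H
Depth = number of edges = 2

Answer: 2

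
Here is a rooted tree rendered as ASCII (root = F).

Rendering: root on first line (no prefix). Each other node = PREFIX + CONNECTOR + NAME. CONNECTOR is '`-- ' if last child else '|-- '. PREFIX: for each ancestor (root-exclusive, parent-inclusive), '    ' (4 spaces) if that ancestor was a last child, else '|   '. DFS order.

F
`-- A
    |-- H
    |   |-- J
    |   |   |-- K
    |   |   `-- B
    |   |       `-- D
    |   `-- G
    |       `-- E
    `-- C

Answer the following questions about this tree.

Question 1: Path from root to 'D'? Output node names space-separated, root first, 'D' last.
Answer: F A H J B D

Derivation:
Walk down from root: F -> A -> H -> J -> B -> D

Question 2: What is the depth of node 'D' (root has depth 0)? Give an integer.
Path from root to D: F -> A -> H -> J -> B -> D
Depth = number of edges = 5

Answer: 5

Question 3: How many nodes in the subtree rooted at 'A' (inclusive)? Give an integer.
Subtree rooted at A contains: A, B, C, D, E, G, H, J, K
Count = 9

Answer: 9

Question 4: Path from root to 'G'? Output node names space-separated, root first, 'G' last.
Walk down from root: F -> A -> H -> G

Answer: F A H G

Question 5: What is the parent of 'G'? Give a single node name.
Scan adjacency: G appears as child of H

Answer: H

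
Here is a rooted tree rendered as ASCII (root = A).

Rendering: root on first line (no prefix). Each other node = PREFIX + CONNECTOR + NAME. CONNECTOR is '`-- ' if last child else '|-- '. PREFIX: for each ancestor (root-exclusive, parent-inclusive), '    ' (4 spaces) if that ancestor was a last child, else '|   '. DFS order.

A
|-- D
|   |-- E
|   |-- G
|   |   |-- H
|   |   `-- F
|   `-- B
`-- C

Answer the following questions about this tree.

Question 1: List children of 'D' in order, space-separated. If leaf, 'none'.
Answer: E G B

Derivation:
Node D's children (from adjacency): E, G, B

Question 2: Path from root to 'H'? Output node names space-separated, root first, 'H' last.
Walk down from root: A -> D -> G -> H

Answer: A D G H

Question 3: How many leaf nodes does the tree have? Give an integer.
Leaves (nodes with no children): B, C, E, F, H

Answer: 5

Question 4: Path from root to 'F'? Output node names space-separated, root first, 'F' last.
Answer: A D G F

Derivation:
Walk down from root: A -> D -> G -> F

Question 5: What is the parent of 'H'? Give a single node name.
Answer: G

Derivation:
Scan adjacency: H appears as child of G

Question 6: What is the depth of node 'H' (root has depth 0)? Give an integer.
Path from root to H: A -> D -> G -> H
Depth = number of edges = 3

Answer: 3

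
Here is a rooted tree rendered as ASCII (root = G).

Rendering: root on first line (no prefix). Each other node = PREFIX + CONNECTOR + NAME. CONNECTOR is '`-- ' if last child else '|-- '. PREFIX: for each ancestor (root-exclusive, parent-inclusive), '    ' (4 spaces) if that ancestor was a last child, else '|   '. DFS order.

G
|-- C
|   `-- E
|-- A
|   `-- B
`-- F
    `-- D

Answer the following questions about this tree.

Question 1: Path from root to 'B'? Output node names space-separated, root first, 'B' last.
Answer: G A B

Derivation:
Walk down from root: G -> A -> B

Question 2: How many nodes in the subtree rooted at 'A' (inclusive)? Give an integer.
Answer: 2

Derivation:
Subtree rooted at A contains: A, B
Count = 2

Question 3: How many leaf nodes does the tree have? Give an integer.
Answer: 3

Derivation:
Leaves (nodes with no children): B, D, E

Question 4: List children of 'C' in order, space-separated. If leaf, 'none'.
Node C's children (from adjacency): E

Answer: E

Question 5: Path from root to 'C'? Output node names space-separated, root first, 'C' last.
Walk down from root: G -> C

Answer: G C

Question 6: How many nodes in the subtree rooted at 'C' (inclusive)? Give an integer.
Subtree rooted at C contains: C, E
Count = 2

Answer: 2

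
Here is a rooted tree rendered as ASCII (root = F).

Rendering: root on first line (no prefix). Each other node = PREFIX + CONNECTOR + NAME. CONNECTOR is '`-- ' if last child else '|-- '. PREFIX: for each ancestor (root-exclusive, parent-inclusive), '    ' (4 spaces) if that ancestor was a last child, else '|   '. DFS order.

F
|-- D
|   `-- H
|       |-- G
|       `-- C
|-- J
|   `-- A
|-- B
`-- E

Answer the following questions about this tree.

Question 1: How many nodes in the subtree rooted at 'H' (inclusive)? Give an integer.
Subtree rooted at H contains: C, G, H
Count = 3

Answer: 3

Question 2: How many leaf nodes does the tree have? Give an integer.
Leaves (nodes with no children): A, B, C, E, G

Answer: 5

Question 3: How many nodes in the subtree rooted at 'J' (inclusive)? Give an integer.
Subtree rooted at J contains: A, J
Count = 2

Answer: 2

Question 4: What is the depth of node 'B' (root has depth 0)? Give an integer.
Path from root to B: F -> B
Depth = number of edges = 1

Answer: 1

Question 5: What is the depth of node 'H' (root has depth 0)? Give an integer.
Answer: 2

Derivation:
Path from root to H: F -> D -> H
Depth = number of edges = 2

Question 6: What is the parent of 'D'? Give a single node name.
Answer: F

Derivation:
Scan adjacency: D appears as child of F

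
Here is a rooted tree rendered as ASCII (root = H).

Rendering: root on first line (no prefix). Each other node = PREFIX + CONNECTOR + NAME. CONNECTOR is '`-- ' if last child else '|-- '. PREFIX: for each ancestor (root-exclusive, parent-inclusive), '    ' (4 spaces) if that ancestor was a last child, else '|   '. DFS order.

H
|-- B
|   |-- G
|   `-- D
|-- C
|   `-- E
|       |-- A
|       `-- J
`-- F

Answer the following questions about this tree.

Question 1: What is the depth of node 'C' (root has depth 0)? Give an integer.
Answer: 1

Derivation:
Path from root to C: H -> C
Depth = number of edges = 1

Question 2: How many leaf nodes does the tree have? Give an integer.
Leaves (nodes with no children): A, D, F, G, J

Answer: 5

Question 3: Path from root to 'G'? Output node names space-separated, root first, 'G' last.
Answer: H B G

Derivation:
Walk down from root: H -> B -> G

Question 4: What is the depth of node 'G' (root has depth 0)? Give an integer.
Path from root to G: H -> B -> G
Depth = number of edges = 2

Answer: 2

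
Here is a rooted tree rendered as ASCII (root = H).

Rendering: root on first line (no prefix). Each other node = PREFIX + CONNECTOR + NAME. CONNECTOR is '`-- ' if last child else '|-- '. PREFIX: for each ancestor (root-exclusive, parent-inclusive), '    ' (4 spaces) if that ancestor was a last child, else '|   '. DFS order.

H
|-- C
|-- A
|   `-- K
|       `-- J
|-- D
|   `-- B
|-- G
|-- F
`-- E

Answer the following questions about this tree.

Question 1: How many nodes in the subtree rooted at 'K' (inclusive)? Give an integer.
Subtree rooted at K contains: J, K
Count = 2

Answer: 2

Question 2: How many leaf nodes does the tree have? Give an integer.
Answer: 6

Derivation:
Leaves (nodes with no children): B, C, E, F, G, J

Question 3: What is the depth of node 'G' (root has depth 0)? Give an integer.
Path from root to G: H -> G
Depth = number of edges = 1

Answer: 1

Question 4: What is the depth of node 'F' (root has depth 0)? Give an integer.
Answer: 1

Derivation:
Path from root to F: H -> F
Depth = number of edges = 1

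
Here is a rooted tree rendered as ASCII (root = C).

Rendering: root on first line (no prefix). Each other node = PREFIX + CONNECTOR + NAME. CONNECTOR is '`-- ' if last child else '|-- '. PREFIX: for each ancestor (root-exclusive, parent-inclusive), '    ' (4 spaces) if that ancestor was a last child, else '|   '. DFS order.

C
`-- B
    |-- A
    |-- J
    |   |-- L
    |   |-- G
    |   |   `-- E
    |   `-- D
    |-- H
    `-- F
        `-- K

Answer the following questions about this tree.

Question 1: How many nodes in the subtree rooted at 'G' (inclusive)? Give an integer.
Subtree rooted at G contains: E, G
Count = 2

Answer: 2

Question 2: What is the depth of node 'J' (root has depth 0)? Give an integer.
Path from root to J: C -> B -> J
Depth = number of edges = 2

Answer: 2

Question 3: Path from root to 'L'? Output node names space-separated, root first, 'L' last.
Answer: C B J L

Derivation:
Walk down from root: C -> B -> J -> L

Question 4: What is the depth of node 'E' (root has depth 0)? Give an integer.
Path from root to E: C -> B -> J -> G -> E
Depth = number of edges = 4

Answer: 4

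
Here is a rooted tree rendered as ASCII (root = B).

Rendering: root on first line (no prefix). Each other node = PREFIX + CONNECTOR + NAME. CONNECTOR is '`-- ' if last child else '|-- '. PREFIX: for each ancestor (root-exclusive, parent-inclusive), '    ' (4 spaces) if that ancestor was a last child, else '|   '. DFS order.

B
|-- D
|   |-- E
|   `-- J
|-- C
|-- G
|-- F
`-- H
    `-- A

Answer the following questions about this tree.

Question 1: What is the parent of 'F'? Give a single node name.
Answer: B

Derivation:
Scan adjacency: F appears as child of B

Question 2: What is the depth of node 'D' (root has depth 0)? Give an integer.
Path from root to D: B -> D
Depth = number of edges = 1

Answer: 1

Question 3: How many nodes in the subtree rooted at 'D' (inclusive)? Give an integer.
Subtree rooted at D contains: D, E, J
Count = 3

Answer: 3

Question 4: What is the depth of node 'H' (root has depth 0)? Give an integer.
Answer: 1

Derivation:
Path from root to H: B -> H
Depth = number of edges = 1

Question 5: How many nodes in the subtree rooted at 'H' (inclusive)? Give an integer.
Answer: 2

Derivation:
Subtree rooted at H contains: A, H
Count = 2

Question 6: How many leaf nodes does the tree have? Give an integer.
Leaves (nodes with no children): A, C, E, F, G, J

Answer: 6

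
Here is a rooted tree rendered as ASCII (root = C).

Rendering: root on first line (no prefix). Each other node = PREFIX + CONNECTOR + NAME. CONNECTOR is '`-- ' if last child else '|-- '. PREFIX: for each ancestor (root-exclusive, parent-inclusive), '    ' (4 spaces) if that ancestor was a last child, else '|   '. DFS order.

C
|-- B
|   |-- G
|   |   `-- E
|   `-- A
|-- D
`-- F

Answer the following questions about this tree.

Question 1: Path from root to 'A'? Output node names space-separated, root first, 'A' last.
Answer: C B A

Derivation:
Walk down from root: C -> B -> A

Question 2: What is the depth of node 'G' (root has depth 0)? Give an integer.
Path from root to G: C -> B -> G
Depth = number of edges = 2

Answer: 2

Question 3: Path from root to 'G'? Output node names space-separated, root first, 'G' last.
Walk down from root: C -> B -> G

Answer: C B G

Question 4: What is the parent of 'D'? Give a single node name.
Answer: C

Derivation:
Scan adjacency: D appears as child of C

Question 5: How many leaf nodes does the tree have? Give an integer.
Answer: 4

Derivation:
Leaves (nodes with no children): A, D, E, F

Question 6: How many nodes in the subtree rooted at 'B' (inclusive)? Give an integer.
Answer: 4

Derivation:
Subtree rooted at B contains: A, B, E, G
Count = 4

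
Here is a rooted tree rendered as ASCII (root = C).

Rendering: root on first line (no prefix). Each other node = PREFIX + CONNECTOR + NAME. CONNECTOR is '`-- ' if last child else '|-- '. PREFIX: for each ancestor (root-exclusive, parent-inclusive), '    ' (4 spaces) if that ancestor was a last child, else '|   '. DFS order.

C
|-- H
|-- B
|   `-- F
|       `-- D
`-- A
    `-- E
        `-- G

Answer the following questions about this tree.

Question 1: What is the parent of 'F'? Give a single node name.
Scan adjacency: F appears as child of B

Answer: B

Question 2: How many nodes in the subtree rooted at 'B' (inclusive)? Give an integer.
Answer: 3

Derivation:
Subtree rooted at B contains: B, D, F
Count = 3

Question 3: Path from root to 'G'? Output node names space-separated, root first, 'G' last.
Answer: C A E G

Derivation:
Walk down from root: C -> A -> E -> G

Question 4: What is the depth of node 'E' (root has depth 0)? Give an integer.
Path from root to E: C -> A -> E
Depth = number of edges = 2

Answer: 2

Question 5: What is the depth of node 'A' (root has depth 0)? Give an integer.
Answer: 1

Derivation:
Path from root to A: C -> A
Depth = number of edges = 1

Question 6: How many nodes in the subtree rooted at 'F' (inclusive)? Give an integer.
Subtree rooted at F contains: D, F
Count = 2

Answer: 2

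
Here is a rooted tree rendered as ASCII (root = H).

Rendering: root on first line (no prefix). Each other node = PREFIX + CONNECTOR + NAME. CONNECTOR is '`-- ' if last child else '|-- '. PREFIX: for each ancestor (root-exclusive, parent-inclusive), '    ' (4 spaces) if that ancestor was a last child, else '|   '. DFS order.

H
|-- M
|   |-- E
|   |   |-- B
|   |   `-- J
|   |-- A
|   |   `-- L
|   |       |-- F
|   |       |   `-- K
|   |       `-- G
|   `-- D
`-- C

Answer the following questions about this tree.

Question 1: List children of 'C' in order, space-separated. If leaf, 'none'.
Answer: none

Derivation:
Node C's children (from adjacency): (leaf)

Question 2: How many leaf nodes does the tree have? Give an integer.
Leaves (nodes with no children): B, C, D, G, J, K

Answer: 6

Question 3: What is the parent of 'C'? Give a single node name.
Answer: H

Derivation:
Scan adjacency: C appears as child of H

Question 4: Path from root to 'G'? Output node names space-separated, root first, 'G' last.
Walk down from root: H -> M -> A -> L -> G

Answer: H M A L G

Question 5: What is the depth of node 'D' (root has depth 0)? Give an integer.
Path from root to D: H -> M -> D
Depth = number of edges = 2

Answer: 2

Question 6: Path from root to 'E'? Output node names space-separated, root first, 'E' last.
Walk down from root: H -> M -> E

Answer: H M E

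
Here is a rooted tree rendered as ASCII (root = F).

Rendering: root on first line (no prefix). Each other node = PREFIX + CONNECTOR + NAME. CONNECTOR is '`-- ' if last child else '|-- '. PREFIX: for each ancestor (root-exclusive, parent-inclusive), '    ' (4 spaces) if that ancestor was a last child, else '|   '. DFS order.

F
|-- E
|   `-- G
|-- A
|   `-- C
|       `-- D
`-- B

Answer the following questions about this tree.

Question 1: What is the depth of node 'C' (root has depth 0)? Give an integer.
Answer: 2

Derivation:
Path from root to C: F -> A -> C
Depth = number of edges = 2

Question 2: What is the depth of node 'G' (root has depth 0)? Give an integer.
Answer: 2

Derivation:
Path from root to G: F -> E -> G
Depth = number of edges = 2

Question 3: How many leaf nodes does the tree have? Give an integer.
Leaves (nodes with no children): B, D, G

Answer: 3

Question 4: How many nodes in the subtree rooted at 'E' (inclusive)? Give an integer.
Subtree rooted at E contains: E, G
Count = 2

Answer: 2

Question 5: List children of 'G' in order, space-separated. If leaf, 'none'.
Node G's children (from adjacency): (leaf)

Answer: none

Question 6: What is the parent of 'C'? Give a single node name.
Answer: A

Derivation:
Scan adjacency: C appears as child of A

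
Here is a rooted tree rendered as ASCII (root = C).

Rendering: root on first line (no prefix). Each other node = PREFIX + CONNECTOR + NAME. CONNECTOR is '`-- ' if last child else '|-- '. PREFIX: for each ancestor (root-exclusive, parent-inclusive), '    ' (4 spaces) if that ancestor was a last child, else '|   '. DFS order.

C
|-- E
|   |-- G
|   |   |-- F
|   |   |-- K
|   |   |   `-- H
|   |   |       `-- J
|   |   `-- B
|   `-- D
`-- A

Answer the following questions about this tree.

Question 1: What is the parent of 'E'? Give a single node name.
Answer: C

Derivation:
Scan adjacency: E appears as child of C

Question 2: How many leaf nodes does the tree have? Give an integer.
Answer: 5

Derivation:
Leaves (nodes with no children): A, B, D, F, J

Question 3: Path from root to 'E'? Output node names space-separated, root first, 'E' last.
Walk down from root: C -> E

Answer: C E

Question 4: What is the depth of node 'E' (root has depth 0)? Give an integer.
Answer: 1

Derivation:
Path from root to E: C -> E
Depth = number of edges = 1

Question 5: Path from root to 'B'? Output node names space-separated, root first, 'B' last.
Walk down from root: C -> E -> G -> B

Answer: C E G B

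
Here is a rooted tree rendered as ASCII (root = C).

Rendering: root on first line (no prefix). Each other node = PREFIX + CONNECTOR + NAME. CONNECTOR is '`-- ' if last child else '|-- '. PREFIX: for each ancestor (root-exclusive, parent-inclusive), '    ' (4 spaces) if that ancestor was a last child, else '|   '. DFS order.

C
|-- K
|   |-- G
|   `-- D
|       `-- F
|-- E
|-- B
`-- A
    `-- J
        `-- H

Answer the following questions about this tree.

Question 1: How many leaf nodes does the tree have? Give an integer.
Answer: 5

Derivation:
Leaves (nodes with no children): B, E, F, G, H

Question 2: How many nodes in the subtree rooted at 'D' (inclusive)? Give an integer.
Answer: 2

Derivation:
Subtree rooted at D contains: D, F
Count = 2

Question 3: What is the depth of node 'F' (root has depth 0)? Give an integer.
Answer: 3

Derivation:
Path from root to F: C -> K -> D -> F
Depth = number of edges = 3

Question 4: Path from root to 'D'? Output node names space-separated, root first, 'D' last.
Walk down from root: C -> K -> D

Answer: C K D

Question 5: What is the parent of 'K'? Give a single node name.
Scan adjacency: K appears as child of C

Answer: C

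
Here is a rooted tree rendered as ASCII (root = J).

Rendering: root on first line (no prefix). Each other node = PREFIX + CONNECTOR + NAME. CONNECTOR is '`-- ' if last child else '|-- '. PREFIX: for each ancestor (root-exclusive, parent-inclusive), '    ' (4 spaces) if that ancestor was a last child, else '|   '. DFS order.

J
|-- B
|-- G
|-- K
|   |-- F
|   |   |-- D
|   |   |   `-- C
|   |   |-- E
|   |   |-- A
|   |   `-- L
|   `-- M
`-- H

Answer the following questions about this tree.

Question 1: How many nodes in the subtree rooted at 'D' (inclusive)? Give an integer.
Answer: 2

Derivation:
Subtree rooted at D contains: C, D
Count = 2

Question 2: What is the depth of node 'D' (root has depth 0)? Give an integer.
Path from root to D: J -> K -> F -> D
Depth = number of edges = 3

Answer: 3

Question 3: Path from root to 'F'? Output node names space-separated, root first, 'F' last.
Walk down from root: J -> K -> F

Answer: J K F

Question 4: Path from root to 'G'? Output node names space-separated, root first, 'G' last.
Answer: J G

Derivation:
Walk down from root: J -> G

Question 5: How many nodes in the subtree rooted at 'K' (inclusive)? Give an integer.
Subtree rooted at K contains: A, C, D, E, F, K, L, M
Count = 8

Answer: 8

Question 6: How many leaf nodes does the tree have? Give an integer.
Answer: 8

Derivation:
Leaves (nodes with no children): A, B, C, E, G, H, L, M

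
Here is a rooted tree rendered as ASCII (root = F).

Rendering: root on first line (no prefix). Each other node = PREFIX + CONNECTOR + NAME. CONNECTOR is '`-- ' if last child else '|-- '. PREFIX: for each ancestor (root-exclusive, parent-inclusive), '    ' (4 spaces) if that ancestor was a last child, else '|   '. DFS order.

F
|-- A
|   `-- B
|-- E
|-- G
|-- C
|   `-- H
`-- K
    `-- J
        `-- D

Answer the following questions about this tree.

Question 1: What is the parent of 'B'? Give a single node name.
Answer: A

Derivation:
Scan adjacency: B appears as child of A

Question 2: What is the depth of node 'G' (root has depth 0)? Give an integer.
Answer: 1

Derivation:
Path from root to G: F -> G
Depth = number of edges = 1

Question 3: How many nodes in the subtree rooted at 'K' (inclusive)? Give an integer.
Subtree rooted at K contains: D, J, K
Count = 3

Answer: 3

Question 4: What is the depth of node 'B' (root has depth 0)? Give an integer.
Path from root to B: F -> A -> B
Depth = number of edges = 2

Answer: 2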